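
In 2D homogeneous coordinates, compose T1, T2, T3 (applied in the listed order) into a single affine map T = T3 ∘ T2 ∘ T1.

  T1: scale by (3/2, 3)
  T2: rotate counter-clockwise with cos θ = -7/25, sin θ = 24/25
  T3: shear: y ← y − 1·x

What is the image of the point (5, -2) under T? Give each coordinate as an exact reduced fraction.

T(p) = (183/50, 261/50)

T1 scale by (3/2, 3): (5, -2) → (15/2, -6)
T2 rotate counter-clockwise with cos θ = -7/25, sin θ = 24/25: (15/2, -6) → (183/50, 222/25)
T3 shear: y ← y − 1·x: (183/50, 222/25) → (183/50, 261/50)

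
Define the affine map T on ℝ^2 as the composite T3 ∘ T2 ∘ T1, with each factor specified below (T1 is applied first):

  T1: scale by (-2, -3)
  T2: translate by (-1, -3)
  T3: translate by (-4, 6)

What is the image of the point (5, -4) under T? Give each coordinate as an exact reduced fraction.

T(p) = (-15, 15)

T1 scale by (-2, -3): (5, -4) → (-10, 12)
T2 translate by (-1, -3): (-10, 12) → (-11, 9)
T3 translate by (-4, 6): (-11, 9) → (-15, 15)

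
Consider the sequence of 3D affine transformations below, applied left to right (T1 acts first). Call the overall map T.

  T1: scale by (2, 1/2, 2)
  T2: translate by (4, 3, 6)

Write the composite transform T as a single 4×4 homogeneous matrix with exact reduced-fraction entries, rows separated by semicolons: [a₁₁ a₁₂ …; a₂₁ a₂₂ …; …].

T = [2 0 0 4; 0 1/2 0 3; 0 0 2 6; 0 0 0 1]

T1 = [2 0 0 0; 0 1/2 0 0; 0 0 2 0; 0 0 0 1]
T2·T1 = [2 0 0 4; 0 1/2 0 3; 0 0 2 6; 0 0 0 1]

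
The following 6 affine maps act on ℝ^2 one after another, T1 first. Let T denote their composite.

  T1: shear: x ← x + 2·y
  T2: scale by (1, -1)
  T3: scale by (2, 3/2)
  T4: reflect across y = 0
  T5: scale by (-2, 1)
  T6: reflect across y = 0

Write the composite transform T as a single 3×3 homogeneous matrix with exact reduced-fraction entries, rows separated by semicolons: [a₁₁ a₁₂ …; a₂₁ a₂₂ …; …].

T = [-4 -8 0; 0 -3/2 0; 0 0 1]

T1 = [1 2 0; 0 1 0; 0 0 1]
T2·T1 = [1 2 0; 0 -1 0; 0 0 1]
T3·…·T1 = [2 4 0; 0 -3/2 0; 0 0 1]
T4·…·T1 = [2 4 0; 0 3/2 0; 0 0 1]
T5·…·T1 = [-4 -8 0; 0 3/2 0; 0 0 1]
T6·…·T1 = [-4 -8 0; 0 -3/2 0; 0 0 1]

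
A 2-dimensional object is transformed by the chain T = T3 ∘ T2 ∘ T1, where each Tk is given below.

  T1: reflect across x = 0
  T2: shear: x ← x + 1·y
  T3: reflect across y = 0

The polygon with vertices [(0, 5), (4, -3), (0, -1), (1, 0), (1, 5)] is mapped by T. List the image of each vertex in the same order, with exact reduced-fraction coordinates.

image vertices: (5, -5), (-7, 3), (-1, 1), (-1, 0), (4, -5)

T1 reflect across x = 0: (0, 5) → (0, 5); (4, -3) → (-4, -3); (0, -1) → (0, -1); (1, 0) → (-1, 0); (1, 5) → (-1, 5)
T2 shear: x ← x + 1·y: (0, 5) → (5, 5); (-4, -3) → (-7, -3); (0, -1) → (-1, -1); (-1, 0) → (-1, 0); (-1, 5) → (4, 5)
T3 reflect across y = 0: (5, 5) → (5, -5); (-7, -3) → (-7, 3); (-1, -1) → (-1, 1); (-1, 0) → (-1, 0); (4, 5) → (4, -5)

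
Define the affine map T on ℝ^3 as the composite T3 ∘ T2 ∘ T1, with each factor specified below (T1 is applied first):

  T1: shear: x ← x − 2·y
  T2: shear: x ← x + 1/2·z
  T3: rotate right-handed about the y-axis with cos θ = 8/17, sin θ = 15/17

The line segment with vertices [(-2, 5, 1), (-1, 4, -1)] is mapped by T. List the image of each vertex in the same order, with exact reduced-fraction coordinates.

T1 shear: x ← x − 2·y: (-2, 5, 1) → (-12, 5, 1); (-1, 4, -1) → (-9, 4, -1)
T2 shear: x ← x + 1/2·z: (-12, 5, 1) → (-23/2, 5, 1); (-9, 4, -1) → (-19/2, 4, -1)
T3 rotate right-handed about the y-axis with cos θ = 8/17, sin θ = 15/17: (-23/2, 5, 1) → (-77/17, 5, 361/34); (-19/2, 4, -1) → (-91/17, 4, 269/34)

image vertices: (-77/17, 5, 361/34), (-91/17, 4, 269/34)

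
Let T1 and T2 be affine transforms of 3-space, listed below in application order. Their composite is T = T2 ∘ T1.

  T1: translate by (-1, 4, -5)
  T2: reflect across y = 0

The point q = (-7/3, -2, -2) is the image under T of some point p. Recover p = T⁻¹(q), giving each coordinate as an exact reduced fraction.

p = (-4/3, -2, 3)

T1 = [1 0 0 -1; 0 1 0 4; 0 0 1 -5; 0 0 0 1]
T2·T1 = [1 0 0 -1; 0 -1 0 -4; 0 0 1 -5; 0 0 0 1]
det M = -1; M⁻¹ = [1 0 0 1; 0 -1 0 -4; 0 0 1 5; 0 0 0 1]
M⁻¹ · (-7/3, -2, -2)ᵀ = (-4/3, -2, 3)ᵀ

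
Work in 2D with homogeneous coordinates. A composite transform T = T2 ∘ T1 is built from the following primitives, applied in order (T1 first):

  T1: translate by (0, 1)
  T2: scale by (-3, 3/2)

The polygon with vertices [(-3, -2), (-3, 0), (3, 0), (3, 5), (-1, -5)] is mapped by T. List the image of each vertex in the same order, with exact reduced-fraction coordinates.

T1 translate by (0, 1): (-3, -2) → (-3, -1); (-3, 0) → (-3, 1); (3, 0) → (3, 1); (3, 5) → (3, 6); (-1, -5) → (-1, -4)
T2 scale by (-3, 3/2): (-3, -1) → (9, -3/2); (-3, 1) → (9, 3/2); (3, 1) → (-9, 3/2); (3, 6) → (-9, 9); (-1, -4) → (3, -6)

image vertices: (9, -3/2), (9, 3/2), (-9, 3/2), (-9, 9), (3, -6)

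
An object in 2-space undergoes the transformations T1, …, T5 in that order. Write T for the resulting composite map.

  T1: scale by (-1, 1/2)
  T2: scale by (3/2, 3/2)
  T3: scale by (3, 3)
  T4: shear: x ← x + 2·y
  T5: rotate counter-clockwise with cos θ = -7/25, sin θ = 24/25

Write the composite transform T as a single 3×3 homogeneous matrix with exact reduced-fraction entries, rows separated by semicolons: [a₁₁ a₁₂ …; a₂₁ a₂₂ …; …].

T = [63/50 -171/50 0; -108/25 369/100 0; 0 0 1]

T1 = [-1 0 0; 0 1/2 0; 0 0 1]
T2·T1 = [-3/2 0 0; 0 3/4 0; 0 0 1]
T3·…·T1 = [-9/2 0 0; 0 9/4 0; 0 0 1]
T4·…·T1 = [-9/2 9/2 0; 0 9/4 0; 0 0 1]
T5·…·T1 = [63/50 -171/50 0; -108/25 369/100 0; 0 0 1]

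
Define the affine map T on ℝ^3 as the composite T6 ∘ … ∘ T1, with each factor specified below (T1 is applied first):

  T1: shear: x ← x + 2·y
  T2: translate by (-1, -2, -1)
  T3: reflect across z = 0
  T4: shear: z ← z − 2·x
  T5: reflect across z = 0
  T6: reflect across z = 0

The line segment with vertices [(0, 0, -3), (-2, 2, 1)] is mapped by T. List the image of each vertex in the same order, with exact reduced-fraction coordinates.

image vertices: (-1, -2, 6), (1, 0, -2)

T1 shear: x ← x + 2·y: (0, 0, -3) → (0, 0, -3); (-2, 2, 1) → (2, 2, 1)
T2 translate by (-1, -2, -1): (0, 0, -3) → (-1, -2, -4); (2, 2, 1) → (1, 0, 0)
T3 reflect across z = 0: (-1, -2, -4) → (-1, -2, 4); (1, 0, 0) → (1, 0, 0)
T4 shear: z ← z − 2·x: (-1, -2, 4) → (-1, -2, 6); (1, 0, 0) → (1, 0, -2)
T5 reflect across z = 0: (-1, -2, 6) → (-1, -2, -6); (1, 0, -2) → (1, 0, 2)
T6 reflect across z = 0: (-1, -2, -6) → (-1, -2, 6); (1, 0, 2) → (1, 0, -2)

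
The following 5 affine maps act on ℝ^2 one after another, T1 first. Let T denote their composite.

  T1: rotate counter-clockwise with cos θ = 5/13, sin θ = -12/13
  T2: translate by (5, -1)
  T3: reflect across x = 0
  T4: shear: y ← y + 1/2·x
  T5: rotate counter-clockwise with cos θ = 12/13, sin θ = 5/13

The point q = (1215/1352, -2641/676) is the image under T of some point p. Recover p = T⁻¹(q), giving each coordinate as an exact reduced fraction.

p = (3/4, -5)

T1 = [5/13 12/13 0; -12/13 5/13 0; 0 0 1]
T2·T1 = [5/13 12/13 5; -12/13 5/13 -1; 0 0 1]
T3·…·T1 = [-5/13 -12/13 -5; -12/13 5/13 -1; 0 0 1]
T4·…·T1 = [-5/13 -12/13 -5; -29/26 -1/13 -7/2; 0 0 1]
T5·…·T1 = [25/338 -139/169 -85/26; -199/169 -72/169 -67/13; 0 0 1]
det M = -1; M⁻¹ = [72/169 -139/169 -37/13; -199/169 -25/338 -55/13; 0 0 1]
M⁻¹ · (1215/1352, -2641/676)ᵀ = (3/4, -5)ᵀ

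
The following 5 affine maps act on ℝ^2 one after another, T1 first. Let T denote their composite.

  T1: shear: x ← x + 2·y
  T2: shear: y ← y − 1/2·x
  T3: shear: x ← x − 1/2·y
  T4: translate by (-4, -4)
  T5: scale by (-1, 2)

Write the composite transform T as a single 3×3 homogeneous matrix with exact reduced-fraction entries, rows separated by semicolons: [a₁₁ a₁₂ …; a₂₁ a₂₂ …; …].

T = [-5/4 -2 4; -1 0 -8; 0 0 1]

T1 = [1 2 0; 0 1 0; 0 0 1]
T2·T1 = [1 2 0; -1/2 0 0; 0 0 1]
T3·…·T1 = [5/4 2 0; -1/2 0 0; 0 0 1]
T4·…·T1 = [5/4 2 -4; -1/2 0 -4; 0 0 1]
T5·…·T1 = [-5/4 -2 4; -1 0 -8; 0 0 1]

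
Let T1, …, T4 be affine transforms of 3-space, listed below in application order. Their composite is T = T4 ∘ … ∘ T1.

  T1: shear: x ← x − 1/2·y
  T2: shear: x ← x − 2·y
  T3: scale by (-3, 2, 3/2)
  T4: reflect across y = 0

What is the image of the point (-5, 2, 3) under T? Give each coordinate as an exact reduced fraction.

T1 shear: x ← x − 1/2·y: (-5, 2, 3) → (-6, 2, 3)
T2 shear: x ← x − 2·y: (-6, 2, 3) → (-10, 2, 3)
T3 scale by (-3, 2, 3/2): (-10, 2, 3) → (30, 4, 9/2)
T4 reflect across y = 0: (30, 4, 9/2) → (30, -4, 9/2)

T(p) = (30, -4, 9/2)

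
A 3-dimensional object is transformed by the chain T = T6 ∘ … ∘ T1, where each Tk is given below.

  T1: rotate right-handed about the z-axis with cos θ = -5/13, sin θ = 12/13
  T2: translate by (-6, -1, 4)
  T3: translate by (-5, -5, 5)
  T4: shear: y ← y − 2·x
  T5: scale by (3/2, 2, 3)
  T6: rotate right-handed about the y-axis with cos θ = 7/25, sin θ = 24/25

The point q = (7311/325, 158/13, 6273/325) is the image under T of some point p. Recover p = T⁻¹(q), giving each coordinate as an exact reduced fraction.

p = (-5, -1, 0)

T1 = [-5/13 -12/13 0 0; 12/13 -5/13 0 0; 0 0 1 0; 0 0 0 1]
T2·T1 = [-5/13 -12/13 0 -6; 12/13 -5/13 0 -1; 0 0 1 4; 0 0 0 1]
T3·…·T1 = [-5/13 -12/13 0 -11; 12/13 -5/13 0 -6; 0 0 1 9; 0 0 0 1]
T4·…·T1 = [-5/13 -12/13 0 -11; 22/13 19/13 0 16; 0 0 1 9; 0 0 0 1]
T5·…·T1 = [-15/26 -18/13 0 -33/2; 44/13 38/13 0 32; 0 0 3 27; 0 0 0 1]
T6·…·T1 = [-21/130 -126/325 72/25 213/10; 44/13 38/13 0 32; 36/65 432/325 21/25 117/5; 0 0 0 1]
det M = 9; M⁻¹ = [266/975 6/13 -304/325 17/13; -308/975 -5/26 352/325 -162/13; 8/25 0 7/75 -9; 0 0 0 1]
M⁻¹ · (7311/325, 158/13, 6273/325)ᵀ = (-5, -1, 0)ᵀ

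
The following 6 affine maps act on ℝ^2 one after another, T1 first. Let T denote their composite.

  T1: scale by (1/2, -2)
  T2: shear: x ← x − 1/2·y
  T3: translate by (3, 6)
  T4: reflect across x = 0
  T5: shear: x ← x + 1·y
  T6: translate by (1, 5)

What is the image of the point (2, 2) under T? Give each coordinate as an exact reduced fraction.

T1 scale by (1/2, -2): (2, 2) → (1, -4)
T2 shear: x ← x − 1/2·y: (1, -4) → (3, -4)
T3 translate by (3, 6): (3, -4) → (6, 2)
T4 reflect across x = 0: (6, 2) → (-6, 2)
T5 shear: x ← x + 1·y: (-6, 2) → (-4, 2)
T6 translate by (1, 5): (-4, 2) → (-3, 7)

T(p) = (-3, 7)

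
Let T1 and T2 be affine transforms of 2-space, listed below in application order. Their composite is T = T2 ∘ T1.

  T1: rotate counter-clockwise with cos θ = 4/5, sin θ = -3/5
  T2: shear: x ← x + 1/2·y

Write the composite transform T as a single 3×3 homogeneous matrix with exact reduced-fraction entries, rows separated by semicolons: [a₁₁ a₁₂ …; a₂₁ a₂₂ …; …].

T1 = [4/5 3/5 0; -3/5 4/5 0; 0 0 1]
T2·T1 = [1/2 1 0; -3/5 4/5 0; 0 0 1]

T = [1/2 1 0; -3/5 4/5 0; 0 0 1]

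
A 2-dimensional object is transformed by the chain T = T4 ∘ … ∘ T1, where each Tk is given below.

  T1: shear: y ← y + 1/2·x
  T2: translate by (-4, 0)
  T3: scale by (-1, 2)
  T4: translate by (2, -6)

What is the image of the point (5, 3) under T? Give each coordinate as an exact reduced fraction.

T(p) = (1, 5)

T1 shear: y ← y + 1/2·x: (5, 3) → (5, 11/2)
T2 translate by (-4, 0): (5, 11/2) → (1, 11/2)
T3 scale by (-1, 2): (1, 11/2) → (-1, 11)
T4 translate by (2, -6): (-1, 11) → (1, 5)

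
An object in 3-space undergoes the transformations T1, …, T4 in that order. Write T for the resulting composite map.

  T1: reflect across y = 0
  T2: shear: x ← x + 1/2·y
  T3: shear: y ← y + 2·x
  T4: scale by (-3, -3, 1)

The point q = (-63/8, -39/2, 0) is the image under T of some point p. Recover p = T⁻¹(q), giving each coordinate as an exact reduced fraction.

p = (2, -5/4, 0)

T1 = [1 0 0 0; 0 -1 0 0; 0 0 1 0; 0 0 0 1]
T2·T1 = [1 -1/2 0 0; 0 -1 0 0; 0 0 1 0; 0 0 0 1]
T3·…·T1 = [1 -1/2 0 0; 2 -2 0 0; 0 0 1 0; 0 0 0 1]
T4·…·T1 = [-3 3/2 0 0; -6 6 0 0; 0 0 1 0; 0 0 0 1]
det M = -9; M⁻¹ = [-2/3 1/6 0 0; -2/3 1/3 0 0; 0 0 1 0; 0 0 0 1]
M⁻¹ · (-63/8, -39/2, 0)ᵀ = (2, -5/4, 0)ᵀ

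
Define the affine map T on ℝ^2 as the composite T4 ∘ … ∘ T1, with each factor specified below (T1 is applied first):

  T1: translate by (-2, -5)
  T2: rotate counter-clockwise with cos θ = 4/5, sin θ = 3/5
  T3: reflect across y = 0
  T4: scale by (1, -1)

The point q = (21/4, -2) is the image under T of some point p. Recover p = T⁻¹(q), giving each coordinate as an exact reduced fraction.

T1 = [1 0 -2; 0 1 -5; 0 0 1]
T2·T1 = [4/5 -3/5 7/5; 3/5 4/5 -26/5; 0 0 1]
T3·…·T1 = [4/5 -3/5 7/5; -3/5 -4/5 26/5; 0 0 1]
T4·…·T1 = [4/5 -3/5 7/5; 3/5 4/5 -26/5; 0 0 1]
det M = 1; M⁻¹ = [4/5 3/5 2; -3/5 4/5 5; 0 0 1]
M⁻¹ · (21/4, -2)ᵀ = (5, 1/4)ᵀ

p = (5, 1/4)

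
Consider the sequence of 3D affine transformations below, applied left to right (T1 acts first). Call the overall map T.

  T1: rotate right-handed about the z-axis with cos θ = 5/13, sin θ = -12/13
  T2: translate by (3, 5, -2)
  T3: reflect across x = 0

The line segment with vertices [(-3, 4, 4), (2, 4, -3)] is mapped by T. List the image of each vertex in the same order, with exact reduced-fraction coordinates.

image vertices: (-72/13, 121/13, 2), (-97/13, 61/13, -5)

T1 rotate right-handed about the z-axis with cos θ = 5/13, sin θ = -12/13: (-3, 4, 4) → (33/13, 56/13, 4); (2, 4, -3) → (58/13, -4/13, -3)
T2 translate by (3, 5, -2): (33/13, 56/13, 4) → (72/13, 121/13, 2); (58/13, -4/13, -3) → (97/13, 61/13, -5)
T3 reflect across x = 0: (72/13, 121/13, 2) → (-72/13, 121/13, 2); (97/13, 61/13, -5) → (-97/13, 61/13, -5)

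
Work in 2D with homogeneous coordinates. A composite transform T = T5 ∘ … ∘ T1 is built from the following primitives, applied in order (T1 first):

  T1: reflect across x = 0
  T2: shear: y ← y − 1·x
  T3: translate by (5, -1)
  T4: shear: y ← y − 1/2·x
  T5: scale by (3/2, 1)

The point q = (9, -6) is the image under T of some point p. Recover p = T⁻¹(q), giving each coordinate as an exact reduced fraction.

T1 = [-1 0 0; 0 1 0; 0 0 1]
T2·T1 = [-1 0 0; 1 1 0; 0 0 1]
T3·…·T1 = [-1 0 5; 1 1 -1; 0 0 1]
T4·…·T1 = [-1 0 5; 3/2 1 -7/2; 0 0 1]
T5·…·T1 = [-3/2 0 15/2; 3/2 1 -7/2; 0 0 1]
det M = -3/2; M⁻¹ = [-2/3 0 5; 1 1 -4; 0 0 1]
M⁻¹ · (9, -6)ᵀ = (-1, -1)ᵀ

p = (-1, -1)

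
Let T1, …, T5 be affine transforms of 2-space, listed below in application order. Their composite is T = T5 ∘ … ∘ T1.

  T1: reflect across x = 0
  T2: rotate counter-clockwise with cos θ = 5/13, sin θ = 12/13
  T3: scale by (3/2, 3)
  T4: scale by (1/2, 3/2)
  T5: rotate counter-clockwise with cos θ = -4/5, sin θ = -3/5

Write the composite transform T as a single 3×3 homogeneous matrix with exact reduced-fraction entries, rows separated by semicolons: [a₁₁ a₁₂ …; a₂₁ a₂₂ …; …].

T = [-147/65 207/130 0; 909/260 -63/65 0; 0 0 1]

T1 = [-1 0 0; 0 1 0; 0 0 1]
T2·T1 = [-5/13 -12/13 0; -12/13 5/13 0; 0 0 1]
T3·…·T1 = [-15/26 -18/13 0; -36/13 15/13 0; 0 0 1]
T4·…·T1 = [-15/52 -9/13 0; -54/13 45/26 0; 0 0 1]
T5·…·T1 = [-147/65 207/130 0; 909/260 -63/65 0; 0 0 1]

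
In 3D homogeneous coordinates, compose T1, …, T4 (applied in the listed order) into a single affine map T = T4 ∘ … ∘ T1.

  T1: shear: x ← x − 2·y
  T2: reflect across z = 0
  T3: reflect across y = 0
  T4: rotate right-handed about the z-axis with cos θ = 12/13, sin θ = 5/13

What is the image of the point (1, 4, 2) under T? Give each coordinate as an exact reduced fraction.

T(p) = (-64/13, -83/13, -2)

T1 shear: x ← x − 2·y: (1, 4, 2) → (-7, 4, 2)
T2 reflect across z = 0: (-7, 4, 2) → (-7, 4, -2)
T3 reflect across y = 0: (-7, 4, -2) → (-7, -4, -2)
T4 rotate right-handed about the z-axis with cos θ = 12/13, sin θ = 5/13: (-7, -4, -2) → (-64/13, -83/13, -2)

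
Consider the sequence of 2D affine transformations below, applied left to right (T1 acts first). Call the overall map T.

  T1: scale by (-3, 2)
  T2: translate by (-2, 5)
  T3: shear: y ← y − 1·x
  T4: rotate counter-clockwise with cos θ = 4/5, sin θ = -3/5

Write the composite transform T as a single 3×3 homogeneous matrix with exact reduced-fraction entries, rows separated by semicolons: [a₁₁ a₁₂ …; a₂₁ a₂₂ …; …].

T1 = [-3 0 0; 0 2 0; 0 0 1]
T2·T1 = [-3 0 -2; 0 2 5; 0 0 1]
T3·…·T1 = [-3 0 -2; 3 2 7; 0 0 1]
T4·…·T1 = [-3/5 6/5 13/5; 21/5 8/5 34/5; 0 0 1]

T = [-3/5 6/5 13/5; 21/5 8/5 34/5; 0 0 1]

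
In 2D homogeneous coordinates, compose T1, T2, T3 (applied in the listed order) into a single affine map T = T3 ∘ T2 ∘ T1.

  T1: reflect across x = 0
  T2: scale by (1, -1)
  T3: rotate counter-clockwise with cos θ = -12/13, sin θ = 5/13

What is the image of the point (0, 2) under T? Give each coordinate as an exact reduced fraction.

T(p) = (10/13, 24/13)

T1 reflect across x = 0: (0, 2) → (0, 2)
T2 scale by (1, -1): (0, 2) → (0, -2)
T3 rotate counter-clockwise with cos θ = -12/13, sin θ = 5/13: (0, -2) → (10/13, 24/13)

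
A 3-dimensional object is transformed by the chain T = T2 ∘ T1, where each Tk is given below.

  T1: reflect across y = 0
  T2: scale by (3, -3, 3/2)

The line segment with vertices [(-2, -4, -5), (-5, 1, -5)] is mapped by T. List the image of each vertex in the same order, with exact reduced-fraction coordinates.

T1 reflect across y = 0: (-2, -4, -5) → (-2, 4, -5); (-5, 1, -5) → (-5, -1, -5)
T2 scale by (3, -3, 3/2): (-2, 4, -5) → (-6, -12, -15/2); (-5, -1, -5) → (-15, 3, -15/2)

image vertices: (-6, -12, -15/2), (-15, 3, -15/2)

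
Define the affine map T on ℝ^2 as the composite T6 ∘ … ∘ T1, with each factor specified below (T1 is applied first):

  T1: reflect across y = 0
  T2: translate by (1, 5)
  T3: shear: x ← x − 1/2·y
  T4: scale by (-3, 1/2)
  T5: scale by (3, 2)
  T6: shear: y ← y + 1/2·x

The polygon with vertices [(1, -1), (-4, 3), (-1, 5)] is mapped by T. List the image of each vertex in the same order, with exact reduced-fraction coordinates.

image vertices: (9, 21/2), (36, 20), (0, 0)

T1 reflect across y = 0: (1, -1) → (1, 1); (-4, 3) → (-4, -3); (-1, 5) → (-1, -5)
T2 translate by (1, 5): (1, 1) → (2, 6); (-4, -3) → (-3, 2); (-1, -5) → (0, 0)
T3 shear: x ← x − 1/2·y: (2, 6) → (-1, 6); (-3, 2) → (-4, 2); (0, 0) → (0, 0)
T4 scale by (-3, 1/2): (-1, 6) → (3, 3); (-4, 2) → (12, 1); (0, 0) → (0, 0)
T5 scale by (3, 2): (3, 3) → (9, 6); (12, 1) → (36, 2); (0, 0) → (0, 0)
T6 shear: y ← y + 1/2·x: (9, 6) → (9, 21/2); (36, 2) → (36, 20); (0, 0) → (0, 0)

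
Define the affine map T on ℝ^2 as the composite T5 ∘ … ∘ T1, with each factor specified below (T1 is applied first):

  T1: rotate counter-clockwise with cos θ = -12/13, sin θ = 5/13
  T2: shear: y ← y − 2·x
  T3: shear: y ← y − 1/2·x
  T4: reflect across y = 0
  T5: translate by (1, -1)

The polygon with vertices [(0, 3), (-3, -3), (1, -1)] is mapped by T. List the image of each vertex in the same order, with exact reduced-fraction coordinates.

image vertices: (-2/13, -29/26), (64/13, 187/26), (6/13, -95/26)

T1 rotate counter-clockwise with cos θ = -12/13, sin θ = 5/13: (0, 3) → (-15/13, -36/13); (-3, -3) → (51/13, 21/13); (1, -1) → (-7/13, 17/13)
T2 shear: y ← y − 2·x: (-15/13, -36/13) → (-15/13, -6/13); (51/13, 21/13) → (51/13, -81/13); (-7/13, 17/13) → (-7/13, 31/13)
T3 shear: y ← y − 1/2·x: (-15/13, -6/13) → (-15/13, 3/26); (51/13, -81/13) → (51/13, -213/26); (-7/13, 31/13) → (-7/13, 69/26)
T4 reflect across y = 0: (-15/13, 3/26) → (-15/13, -3/26); (51/13, -213/26) → (51/13, 213/26); (-7/13, 69/26) → (-7/13, -69/26)
T5 translate by (1, -1): (-15/13, -3/26) → (-2/13, -29/26); (51/13, 213/26) → (64/13, 187/26); (-7/13, -69/26) → (6/13, -95/26)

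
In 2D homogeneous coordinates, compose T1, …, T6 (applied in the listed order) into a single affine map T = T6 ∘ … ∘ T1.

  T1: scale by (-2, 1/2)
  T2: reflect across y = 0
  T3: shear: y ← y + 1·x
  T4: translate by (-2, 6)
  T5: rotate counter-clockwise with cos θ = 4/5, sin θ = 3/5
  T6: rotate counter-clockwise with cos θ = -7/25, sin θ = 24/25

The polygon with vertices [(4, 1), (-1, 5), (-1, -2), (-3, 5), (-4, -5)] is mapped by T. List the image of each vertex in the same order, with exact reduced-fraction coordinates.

image vertices: (19/2, -4), (-33/10, -22/5), (-27/5, -36/5), (-89/10, -26/5), (-147/10, -48/5)

T1 scale by (-2, 1/2): (4, 1) → (-8, 1/2); (-1, 5) → (2, 5/2); (-1, -2) → (2, -1); (-3, 5) → (6, 5/2); (-4, -5) → (8, -5/2)
T2 reflect across y = 0: (-8, 1/2) → (-8, -1/2); (2, 5/2) → (2, -5/2); (2, -1) → (2, 1); (6, 5/2) → (6, -5/2); (8, -5/2) → (8, 5/2)
T3 shear: y ← y + 1·x: (-8, -1/2) → (-8, -17/2); (2, -5/2) → (2, -1/2); (2, 1) → (2, 3); (6, -5/2) → (6, 7/2); (8, 5/2) → (8, 21/2)
T4 translate by (-2, 6): (-8, -17/2) → (-10, -5/2); (2, -1/2) → (0, 11/2); (2, 3) → (0, 9); (6, 7/2) → (4, 19/2); (8, 21/2) → (6, 33/2)
T5 rotate counter-clockwise with cos θ = 4/5, sin θ = 3/5: (-10, -5/2) → (-13/2, -8); (0, 11/2) → (-33/10, 22/5); (0, 9) → (-27/5, 36/5); (4, 19/2) → (-5/2, 10); (6, 33/2) → (-51/10, 84/5)
T6 rotate counter-clockwise with cos θ = -7/25, sin θ = 24/25: (-13/2, -8) → (19/2, -4); (-33/10, 22/5) → (-33/10, -22/5); (-27/5, 36/5) → (-27/5, -36/5); (-5/2, 10) → (-89/10, -26/5); (-51/10, 84/5) → (-147/10, -48/5)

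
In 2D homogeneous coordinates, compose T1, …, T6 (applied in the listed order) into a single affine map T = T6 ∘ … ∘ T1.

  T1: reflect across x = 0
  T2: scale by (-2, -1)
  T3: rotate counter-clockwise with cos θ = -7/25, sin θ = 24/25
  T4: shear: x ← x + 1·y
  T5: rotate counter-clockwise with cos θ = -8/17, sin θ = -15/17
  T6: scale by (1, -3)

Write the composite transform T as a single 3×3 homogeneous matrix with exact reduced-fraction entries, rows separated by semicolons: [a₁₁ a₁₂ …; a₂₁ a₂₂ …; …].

T1 = [-1 0 0; 0 1 0; 0 0 1]
T2·T1 = [2 0 0; 0 -1 0; 0 0 1]
T3·…·T1 = [-14/25 24/25 0; 48/25 7/25 0; 0 0 1]
T4·…·T1 = [34/25 31/25 0; 48/25 7/25 0; 0 0 1]
T5·…·T1 = [448/425 -143/425 0; -894/425 -521/425 0; 0 0 1]
T6·…·T1 = [448/425 -143/425 0; 2682/425 1563/425 0; 0 0 1]

T = [448/425 -143/425 0; 2682/425 1563/425 0; 0 0 1]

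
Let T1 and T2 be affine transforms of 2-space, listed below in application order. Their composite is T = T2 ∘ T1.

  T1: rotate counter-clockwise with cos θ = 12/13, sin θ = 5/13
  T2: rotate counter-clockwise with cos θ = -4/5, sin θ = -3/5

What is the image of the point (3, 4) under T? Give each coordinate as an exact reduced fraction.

T(p) = (25/13, -60/13)

T1 rotate counter-clockwise with cos θ = 12/13, sin θ = 5/13: (3, 4) → (16/13, 63/13)
T2 rotate counter-clockwise with cos θ = -4/5, sin θ = -3/5: (16/13, 63/13) → (25/13, -60/13)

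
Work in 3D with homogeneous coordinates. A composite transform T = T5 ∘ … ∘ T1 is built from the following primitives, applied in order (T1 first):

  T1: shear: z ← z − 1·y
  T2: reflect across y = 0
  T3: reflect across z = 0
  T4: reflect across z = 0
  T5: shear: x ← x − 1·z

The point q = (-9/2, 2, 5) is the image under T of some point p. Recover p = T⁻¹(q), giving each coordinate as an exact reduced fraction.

p = (1/2, -2, 3)

T1 = [1 0 0 0; 0 1 0 0; 0 -1 1 0; 0 0 0 1]
T2·T1 = [1 0 0 0; 0 -1 0 0; 0 -1 1 0; 0 0 0 1]
T3·…·T1 = [1 0 0 0; 0 -1 0 0; 0 1 -1 0; 0 0 0 1]
T4·…·T1 = [1 0 0 0; 0 -1 0 0; 0 -1 1 0; 0 0 0 1]
T5·…·T1 = [1 1 -1 0; 0 -1 0 0; 0 -1 1 0; 0 0 0 1]
det M = -1; M⁻¹ = [1 0 1 0; 0 -1 0 0; 0 -1 1 0; 0 0 0 1]
M⁻¹ · (-9/2, 2, 5)ᵀ = (1/2, -2, 3)ᵀ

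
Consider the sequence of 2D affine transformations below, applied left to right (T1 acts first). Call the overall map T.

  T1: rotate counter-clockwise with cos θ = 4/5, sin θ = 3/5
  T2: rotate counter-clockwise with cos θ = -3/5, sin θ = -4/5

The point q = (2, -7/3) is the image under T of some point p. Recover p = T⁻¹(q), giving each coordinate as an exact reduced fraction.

T1 = [4/5 -3/5 0; 3/5 4/5 0; 0 0 1]
T2·T1 = [0 1 0; -1 0 0; 0 0 1]
det M = 1; M⁻¹ = [0 -1 0; 1 0 0; 0 0 1]
M⁻¹ · (2, -7/3)ᵀ = (7/3, 2)ᵀ

p = (7/3, 2)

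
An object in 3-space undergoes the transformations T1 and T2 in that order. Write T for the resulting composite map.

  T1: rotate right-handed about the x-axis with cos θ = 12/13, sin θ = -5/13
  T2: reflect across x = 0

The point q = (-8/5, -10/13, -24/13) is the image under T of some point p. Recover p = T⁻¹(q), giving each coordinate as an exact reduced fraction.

T1 = [1 0 0 0; 0 12/13 5/13 0; 0 -5/13 12/13 0; 0 0 0 1]
T2·T1 = [-1 0 0 0; 0 12/13 5/13 0; 0 -5/13 12/13 0; 0 0 0 1]
det M = -1; M⁻¹ = [-1 0 0 0; 0 12/13 -5/13 0; 0 5/13 12/13 0; 0 0 0 1]
M⁻¹ · (-8/5, -10/13, -24/13)ᵀ = (8/5, 0, -2)ᵀ

p = (8/5, 0, -2)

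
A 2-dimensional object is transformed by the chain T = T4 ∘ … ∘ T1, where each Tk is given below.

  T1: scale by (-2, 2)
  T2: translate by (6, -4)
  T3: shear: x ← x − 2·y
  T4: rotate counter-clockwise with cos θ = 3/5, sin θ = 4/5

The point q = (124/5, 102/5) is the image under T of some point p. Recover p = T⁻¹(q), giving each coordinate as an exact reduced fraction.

T1 = [-2 0 0; 0 2 0; 0 0 1]
T2·T1 = [-2 0 6; 0 2 -4; 0 0 1]
T3·…·T1 = [-2 -4 14; 0 2 -4; 0 0 1]
T4·…·T1 = [-6/5 -4 58/5; -8/5 -2 44/5; 0 0 1]
det M = -4; M⁻¹ = [1/2 -1 3; -2/5 3/10 2; 0 0 1]
M⁻¹ · (124/5, 102/5)ᵀ = (-5, -9/5)ᵀ

p = (-5, -9/5)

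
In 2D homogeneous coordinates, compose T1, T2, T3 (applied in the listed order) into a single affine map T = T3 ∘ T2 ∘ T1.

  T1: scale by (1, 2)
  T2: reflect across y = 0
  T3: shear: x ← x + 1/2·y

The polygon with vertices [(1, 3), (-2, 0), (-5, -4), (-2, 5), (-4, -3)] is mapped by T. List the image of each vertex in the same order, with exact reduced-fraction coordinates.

image vertices: (-2, -6), (-2, 0), (-1, 8), (-7, -10), (-1, 6)

T1 scale by (1, 2): (1, 3) → (1, 6); (-2, 0) → (-2, 0); (-5, -4) → (-5, -8); (-2, 5) → (-2, 10); (-4, -3) → (-4, -6)
T2 reflect across y = 0: (1, 6) → (1, -6); (-2, 0) → (-2, 0); (-5, -8) → (-5, 8); (-2, 10) → (-2, -10); (-4, -6) → (-4, 6)
T3 shear: x ← x + 1/2·y: (1, -6) → (-2, -6); (-2, 0) → (-2, 0); (-5, 8) → (-1, 8); (-2, -10) → (-7, -10); (-4, 6) → (-1, 6)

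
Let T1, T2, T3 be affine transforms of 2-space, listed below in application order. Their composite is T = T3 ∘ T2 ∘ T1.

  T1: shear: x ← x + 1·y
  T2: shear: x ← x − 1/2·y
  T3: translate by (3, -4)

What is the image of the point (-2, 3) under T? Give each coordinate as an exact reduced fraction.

T(p) = (5/2, -1)

T1 shear: x ← x + 1·y: (-2, 3) → (1, 3)
T2 shear: x ← x − 1/2·y: (1, 3) → (-1/2, 3)
T3 translate by (3, -4): (-1/2, 3) → (5/2, -1)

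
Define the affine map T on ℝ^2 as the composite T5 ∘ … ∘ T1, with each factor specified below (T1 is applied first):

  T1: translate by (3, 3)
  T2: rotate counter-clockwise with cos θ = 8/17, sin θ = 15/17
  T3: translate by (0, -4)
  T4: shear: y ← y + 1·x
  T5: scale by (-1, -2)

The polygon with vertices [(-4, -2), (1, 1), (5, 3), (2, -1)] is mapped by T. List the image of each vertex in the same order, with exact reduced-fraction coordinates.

image vertices: (23/17, 196/17), (28/17, 8/17), (26/17, -148/17), (-10/17, -66/17)

T1 translate by (3, 3): (-4, -2) → (-1, 1); (1, 1) → (4, 4); (5, 3) → (8, 6); (2, -1) → (5, 2)
T2 rotate counter-clockwise with cos θ = 8/17, sin θ = 15/17: (-1, 1) → (-23/17, -7/17); (4, 4) → (-28/17, 92/17); (8, 6) → (-26/17, 168/17); (5, 2) → (10/17, 91/17)
T3 translate by (0, -4): (-23/17, -7/17) → (-23/17, -75/17); (-28/17, 92/17) → (-28/17, 24/17); (-26/17, 168/17) → (-26/17, 100/17); (10/17, 91/17) → (10/17, 23/17)
T4 shear: y ← y + 1·x: (-23/17, -75/17) → (-23/17, -98/17); (-28/17, 24/17) → (-28/17, -4/17); (-26/17, 100/17) → (-26/17, 74/17); (10/17, 23/17) → (10/17, 33/17)
T5 scale by (-1, -2): (-23/17, -98/17) → (23/17, 196/17); (-28/17, -4/17) → (28/17, 8/17); (-26/17, 74/17) → (26/17, -148/17); (10/17, 33/17) → (-10/17, -66/17)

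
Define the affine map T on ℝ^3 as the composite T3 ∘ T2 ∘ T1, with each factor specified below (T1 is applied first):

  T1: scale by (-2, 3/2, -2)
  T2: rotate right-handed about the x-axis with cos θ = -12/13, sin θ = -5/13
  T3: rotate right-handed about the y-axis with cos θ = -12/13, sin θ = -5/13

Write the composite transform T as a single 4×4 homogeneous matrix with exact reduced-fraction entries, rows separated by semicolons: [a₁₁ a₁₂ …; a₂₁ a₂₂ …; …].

T1 = [-2 0 0 0; 0 3/2 0 0; 0 0 -2 0; 0 0 0 1]
T2·T1 = [-2 0 0 0; 0 -18/13 -10/13 0; 0 -15/26 24/13 0; 0 0 0 1]
T3·…·T1 = [24/13 75/338 -120/169 0; 0 -18/13 -10/13 0; -10/13 90/169 -288/169 0; 0 0 0 1]

T = [24/13 75/338 -120/169 0; 0 -18/13 -10/13 0; -10/13 90/169 -288/169 0; 0 0 0 1]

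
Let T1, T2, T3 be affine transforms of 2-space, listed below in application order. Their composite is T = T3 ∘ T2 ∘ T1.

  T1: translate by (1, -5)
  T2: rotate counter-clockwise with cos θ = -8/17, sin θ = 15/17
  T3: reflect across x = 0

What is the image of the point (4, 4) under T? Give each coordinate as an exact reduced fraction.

T1 translate by (1, -5): (4, 4) → (5, -1)
T2 rotate counter-clockwise with cos θ = -8/17, sin θ = 15/17: (5, -1) → (-25/17, 83/17)
T3 reflect across x = 0: (-25/17, 83/17) → (25/17, 83/17)

T(p) = (25/17, 83/17)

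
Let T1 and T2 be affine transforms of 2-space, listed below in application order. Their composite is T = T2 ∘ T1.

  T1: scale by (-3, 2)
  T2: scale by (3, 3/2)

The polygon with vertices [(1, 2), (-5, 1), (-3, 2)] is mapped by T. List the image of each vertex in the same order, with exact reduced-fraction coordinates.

T1 scale by (-3, 2): (1, 2) → (-3, 4); (-5, 1) → (15, 2); (-3, 2) → (9, 4)
T2 scale by (3, 3/2): (-3, 4) → (-9, 6); (15, 2) → (45, 3); (9, 4) → (27, 6)

image vertices: (-9, 6), (45, 3), (27, 6)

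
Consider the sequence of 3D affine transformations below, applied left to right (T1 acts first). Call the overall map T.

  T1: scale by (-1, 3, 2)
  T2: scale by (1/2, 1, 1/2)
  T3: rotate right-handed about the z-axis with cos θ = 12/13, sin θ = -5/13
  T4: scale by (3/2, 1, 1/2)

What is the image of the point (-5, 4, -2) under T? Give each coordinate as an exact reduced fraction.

T1 scale by (-1, 3, 2): (-5, 4, -2) → (5, 12, -4)
T2 scale by (1/2, 1, 1/2): (5, 12, -4) → (5/2, 12, -2)
T3 rotate right-handed about the z-axis with cos θ = 12/13, sin θ = -5/13: (5/2, 12, -2) → (90/13, 263/26, -2)
T4 scale by (3/2, 1, 1/2): (90/13, 263/26, -2) → (135/13, 263/26, -1)

T(p) = (135/13, 263/26, -1)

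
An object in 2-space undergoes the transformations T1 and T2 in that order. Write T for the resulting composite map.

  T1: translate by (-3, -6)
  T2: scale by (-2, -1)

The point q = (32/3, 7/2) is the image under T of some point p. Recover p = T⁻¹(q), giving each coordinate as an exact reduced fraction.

p = (-7/3, 5/2)

T1 = [1 0 -3; 0 1 -6; 0 0 1]
T2·T1 = [-2 0 6; 0 -1 6; 0 0 1]
det M = 2; M⁻¹ = [-1/2 0 3; 0 -1 6; 0 0 1]
M⁻¹ · (32/3, 7/2)ᵀ = (-7/3, 5/2)ᵀ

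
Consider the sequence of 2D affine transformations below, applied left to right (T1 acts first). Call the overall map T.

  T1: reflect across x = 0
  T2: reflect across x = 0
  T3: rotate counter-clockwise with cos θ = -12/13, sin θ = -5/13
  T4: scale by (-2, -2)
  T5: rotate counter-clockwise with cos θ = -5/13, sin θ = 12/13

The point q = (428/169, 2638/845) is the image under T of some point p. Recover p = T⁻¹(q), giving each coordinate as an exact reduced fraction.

p = (1/5, -2)

T1 = [-1 0 0; 0 1 0; 0 0 1]
T2·T1 = [1 0 0; 0 1 0; 0 0 1]
T3·…·T1 = [-12/13 5/13 0; -5/13 -12/13 0; 0 0 1]
T4·…·T1 = [24/13 -10/13 0; 10/13 24/13 0; 0 0 1]
T5·…·T1 = [-240/169 -238/169 0; 238/169 -240/169 0; 0 0 1]
det M = 4; M⁻¹ = [-60/169 119/338 0; -119/338 -60/169 0; 0 0 1]
M⁻¹ · (428/169, 2638/845)ᵀ = (1/5, -2)ᵀ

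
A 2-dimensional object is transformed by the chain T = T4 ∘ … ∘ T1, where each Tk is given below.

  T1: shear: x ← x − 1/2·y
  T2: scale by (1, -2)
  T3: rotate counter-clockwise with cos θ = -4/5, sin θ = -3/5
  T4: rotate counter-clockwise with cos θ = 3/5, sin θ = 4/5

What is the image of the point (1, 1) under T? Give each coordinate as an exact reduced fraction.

T(p) = (-2, -1/2)

T1 shear: x ← x − 1/2·y: (1, 1) → (1/2, 1)
T2 scale by (1, -2): (1/2, 1) → (1/2, -2)
T3 rotate counter-clockwise with cos θ = -4/5, sin θ = -3/5: (1/2, -2) → (-8/5, 13/10)
T4 rotate counter-clockwise with cos θ = 3/5, sin θ = 4/5: (-8/5, 13/10) → (-2, -1/2)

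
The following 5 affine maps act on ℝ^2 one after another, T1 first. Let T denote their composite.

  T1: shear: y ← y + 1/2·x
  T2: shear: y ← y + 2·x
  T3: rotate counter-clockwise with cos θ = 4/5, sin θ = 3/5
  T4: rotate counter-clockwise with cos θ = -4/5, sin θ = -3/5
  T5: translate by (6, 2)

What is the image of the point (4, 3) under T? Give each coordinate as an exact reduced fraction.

T1 shear: y ← y + 1/2·x: (4, 3) → (4, 5)
T2 shear: y ← y + 2·x: (4, 5) → (4, 13)
T3 rotate counter-clockwise with cos θ = 4/5, sin θ = 3/5: (4, 13) → (-23/5, 64/5)
T4 rotate counter-clockwise with cos θ = -4/5, sin θ = -3/5: (-23/5, 64/5) → (284/25, -187/25)
T5 translate by (6, 2): (284/25, -187/25) → (434/25, -137/25)

T(p) = (434/25, -137/25)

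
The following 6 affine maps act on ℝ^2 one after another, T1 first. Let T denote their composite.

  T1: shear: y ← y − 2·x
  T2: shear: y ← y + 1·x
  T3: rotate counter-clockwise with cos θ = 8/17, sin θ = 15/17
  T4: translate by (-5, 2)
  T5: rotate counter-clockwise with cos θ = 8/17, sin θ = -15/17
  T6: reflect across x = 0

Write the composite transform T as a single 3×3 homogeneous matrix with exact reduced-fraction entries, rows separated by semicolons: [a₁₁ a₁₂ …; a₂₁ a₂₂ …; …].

T1 = [1 0 0; -2 1 0; 0 0 1]
T2·T1 = [1 0 0; -1 1 0; 0 0 1]
T3·…·T1 = [23/17 -15/17 0; 7/17 8/17 0; 0 0 1]
T4·…·T1 = [23/17 -15/17 -5; 7/17 8/17 2; 0 0 1]
T5·…·T1 = [1 0 -10/17; -1 1 91/17; 0 0 1]
T6·…·T1 = [-1 0 10/17; -1 1 91/17; 0 0 1]

T = [-1 0 10/17; -1 1 91/17; 0 0 1]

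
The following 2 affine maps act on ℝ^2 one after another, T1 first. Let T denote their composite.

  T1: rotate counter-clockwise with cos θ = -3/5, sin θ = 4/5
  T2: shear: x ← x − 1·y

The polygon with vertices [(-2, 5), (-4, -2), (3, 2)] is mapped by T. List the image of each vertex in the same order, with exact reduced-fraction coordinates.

image vertices: (9/5, -23/5), (6, -2), (-23/5, 6/5)

T1 rotate counter-clockwise with cos θ = -3/5, sin θ = 4/5: (-2, 5) → (-14/5, -23/5); (-4, -2) → (4, -2); (3, 2) → (-17/5, 6/5)
T2 shear: x ← x − 1·y: (-14/5, -23/5) → (9/5, -23/5); (4, -2) → (6, -2); (-17/5, 6/5) → (-23/5, 6/5)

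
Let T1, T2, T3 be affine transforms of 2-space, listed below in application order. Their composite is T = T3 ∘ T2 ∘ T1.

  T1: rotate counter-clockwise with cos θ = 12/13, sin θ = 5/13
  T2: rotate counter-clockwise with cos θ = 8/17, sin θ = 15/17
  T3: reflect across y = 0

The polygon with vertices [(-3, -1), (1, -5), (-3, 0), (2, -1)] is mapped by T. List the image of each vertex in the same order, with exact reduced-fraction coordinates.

image vertices: (157/221, 681/221), (1121/221, -115/221), (-63/221, 660/221), (262/221, -419/221)

T1 rotate counter-clockwise with cos θ = 12/13, sin θ = 5/13: (-3, -1) → (-31/13, -27/13); (1, -5) → (37/13, -55/13); (-3, 0) → (-36/13, -15/13); (2, -1) → (29/13, -2/13)
T2 rotate counter-clockwise with cos θ = 8/17, sin θ = 15/17: (-31/13, -27/13) → (157/221, -681/221); (37/13, -55/13) → (1121/221, 115/221); (-36/13, -15/13) → (-63/221, -660/221); (29/13, -2/13) → (262/221, 419/221)
T3 reflect across y = 0: (157/221, -681/221) → (157/221, 681/221); (1121/221, 115/221) → (1121/221, -115/221); (-63/221, -660/221) → (-63/221, 660/221); (262/221, 419/221) → (262/221, -419/221)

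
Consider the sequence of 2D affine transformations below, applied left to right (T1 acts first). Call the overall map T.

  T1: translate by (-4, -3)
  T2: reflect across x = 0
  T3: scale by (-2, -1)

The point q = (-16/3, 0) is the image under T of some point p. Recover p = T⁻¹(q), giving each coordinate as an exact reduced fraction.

T1 = [1 0 -4; 0 1 -3; 0 0 1]
T2·T1 = [-1 0 4; 0 1 -3; 0 0 1]
T3·…·T1 = [2 0 -8; 0 -1 3; 0 0 1]
det M = -2; M⁻¹ = [1/2 0 4; 0 -1 3; 0 0 1]
M⁻¹ · (-16/3, 0)ᵀ = (4/3, 3)ᵀ

p = (4/3, 3)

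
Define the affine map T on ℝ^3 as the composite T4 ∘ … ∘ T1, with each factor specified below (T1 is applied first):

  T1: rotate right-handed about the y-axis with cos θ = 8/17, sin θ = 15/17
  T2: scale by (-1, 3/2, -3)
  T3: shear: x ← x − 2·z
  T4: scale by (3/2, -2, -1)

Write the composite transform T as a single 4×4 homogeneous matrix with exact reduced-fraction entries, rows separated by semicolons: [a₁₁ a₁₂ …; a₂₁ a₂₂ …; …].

T1 = [8/17 0 15/17 0; 0 1 0 0; -15/17 0 8/17 0; 0 0 0 1]
T2·T1 = [-8/17 0 -15/17 0; 0 3/2 0 0; 45/17 0 -24/17 0; 0 0 0 1]
T3·…·T1 = [-98/17 0 33/17 0; 0 3/2 0 0; 45/17 0 -24/17 0; 0 0 0 1]
T4·…·T1 = [-147/17 0 99/34 0; 0 -3 0 0; -45/17 0 24/17 0; 0 0 0 1]

T = [-147/17 0 99/34 0; 0 -3 0 0; -45/17 0 24/17 0; 0 0 0 1]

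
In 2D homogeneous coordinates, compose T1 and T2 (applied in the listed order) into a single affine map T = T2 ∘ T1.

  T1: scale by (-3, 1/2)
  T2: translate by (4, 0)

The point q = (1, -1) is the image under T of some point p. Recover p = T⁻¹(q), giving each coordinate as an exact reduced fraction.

p = (1, -2)

T1 = [-3 0 0; 0 1/2 0; 0 0 1]
T2·T1 = [-3 0 4; 0 1/2 0; 0 0 1]
det M = -3/2; M⁻¹ = [-1/3 0 4/3; 0 2 0; 0 0 1]
M⁻¹ · (1, -1)ᵀ = (1, -2)ᵀ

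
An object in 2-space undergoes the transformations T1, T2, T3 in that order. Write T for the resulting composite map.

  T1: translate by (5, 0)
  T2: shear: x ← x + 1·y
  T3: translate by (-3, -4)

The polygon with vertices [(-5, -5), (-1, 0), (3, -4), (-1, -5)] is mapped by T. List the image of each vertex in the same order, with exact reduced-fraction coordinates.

T1 translate by (5, 0): (-5, -5) → (0, -5); (-1, 0) → (4, 0); (3, -4) → (8, -4); (-1, -5) → (4, -5)
T2 shear: x ← x + 1·y: (0, -5) → (-5, -5); (4, 0) → (4, 0); (8, -4) → (4, -4); (4, -5) → (-1, -5)
T3 translate by (-3, -4): (-5, -5) → (-8, -9); (4, 0) → (1, -4); (4, -4) → (1, -8); (-1, -5) → (-4, -9)

image vertices: (-8, -9), (1, -4), (1, -8), (-4, -9)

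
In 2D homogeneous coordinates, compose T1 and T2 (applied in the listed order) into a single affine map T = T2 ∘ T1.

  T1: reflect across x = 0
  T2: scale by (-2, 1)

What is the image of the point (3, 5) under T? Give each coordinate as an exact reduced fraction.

T1 reflect across x = 0: (3, 5) → (-3, 5)
T2 scale by (-2, 1): (-3, 5) → (6, 5)

T(p) = (6, 5)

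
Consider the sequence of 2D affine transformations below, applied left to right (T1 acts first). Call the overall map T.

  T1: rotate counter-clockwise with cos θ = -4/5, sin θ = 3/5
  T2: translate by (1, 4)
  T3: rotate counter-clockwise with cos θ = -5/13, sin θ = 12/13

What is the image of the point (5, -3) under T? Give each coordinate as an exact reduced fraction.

T1 rotate counter-clockwise with cos θ = -4/5, sin θ = 3/5: (5, -3) → (-11/5, 27/5)
T2 translate by (1, 4): (-11/5, 27/5) → (-6/5, 47/5)
T3 rotate counter-clockwise with cos θ = -5/13, sin θ = 12/13: (-6/5, 47/5) → (-534/65, -307/65)

T(p) = (-534/65, -307/65)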